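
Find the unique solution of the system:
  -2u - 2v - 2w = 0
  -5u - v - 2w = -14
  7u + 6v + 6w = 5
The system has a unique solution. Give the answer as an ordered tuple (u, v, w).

(5, 1, -6)

Form the augmented matrix and row-reduce:
  [ -2  -2  -2  |    0 ]
  [ -5  -1  -2  |  -14 ]
  [  7   6   6  |    5 ]
r1 ← -1/2·r1
  [  1   1   1  |    0 ]
  [ -5  -1  -2  |  -14 ]
  [  7   6   6  |    5 ]
r2 ← r2 + 5·r1
  [ 1  1  1  |    0 ]
  [ 0  4  3  |  -14 ]
  [ 7  6  6  |    5 ]
r3 ← r3 − 7·r1
  [ 1   1   1  |    0 ]
  [ 0   4   3  |  -14 ]
  [ 0  -1  -1  |    5 ]
r2 ← 1/4·r2
  [ 1   1    1  |     0 ]
  [ 0   1  3/4  |  -7/2 ]
  [ 0  -1   -1  |     5 ]
r3 ← r3 + r2
  [ 1  1     1  |     0 ]
  [ 0  1   3/4  |  -7/2 ]
  [ 0  0  -1/4  |   3/2 ]
r3 ← -4·r3
  [ 1  1    1  |     0 ]
  [ 0  1  3/4  |  -7/2 ]
  [ 0  0    1  |    -6 ]
r2 ← r2 − 3/4·r3
  [ 1  1  1  |   0 ]
  [ 0  1  0  |   1 ]
  [ 0  0  1  |  -6 ]
r1 ← r1 − r3
  [ 1  1  0  |   6 ]
  [ 0  1  0  |   1 ]
  [ 0  0  1  |  -6 ]
r1 ← r1 − r2
  [ 1  0  0  |   5 ]
  [ 0  1  0  |   1 ]
  [ 0  0  1  |  -6 ]
Reading off the last column: u = 5, v = 1, w = -6.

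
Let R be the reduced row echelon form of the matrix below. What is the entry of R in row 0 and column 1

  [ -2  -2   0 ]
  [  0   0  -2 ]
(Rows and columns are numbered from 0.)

1

r1 → -1/2·r1
r2 → -1/2·r2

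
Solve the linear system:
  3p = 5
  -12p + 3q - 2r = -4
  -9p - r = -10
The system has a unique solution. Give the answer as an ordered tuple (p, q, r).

Form the augmented matrix and row-reduce:
  [   3  0   0  |    5 ]
  [ -12  3  -2  |   -4 ]
  [  -9  0  -1  |  -10 ]
Multiply ρ1 by 1/3.
  [   1  0   0  |  5/3 ]
  [ -12  3  -2  |   -4 ]
  [  -9  0  -1  |  -10 ]
Add 12 times ρ1 to ρ2.
  [  1  0   0  |  5/3 ]
  [  0  3  -2  |   16 ]
  [ -9  0  -1  |  -10 ]
Add 9 times ρ1 to ρ3.
  [ 1  0   0  |  5/3 ]
  [ 0  3  -2  |   16 ]
  [ 0  0  -1  |    5 ]
Multiply ρ2 by 1/3.
  [ 1  0     0  |   5/3 ]
  [ 0  1  -2/3  |  16/3 ]
  [ 0  0    -1  |     5 ]
Multiply ρ3 by -1.
  [ 1  0     0  |   5/3 ]
  [ 0  1  -2/3  |  16/3 ]
  [ 0  0     1  |    -5 ]
Add 2/3 times ρ3 to ρ2.
  [ 1  0  0  |  5/3 ]
  [ 0  1  0  |    2 ]
  [ 0  0  1  |   -5 ]
Reading off the last column: p = 5/3, q = 2, r = -5.

(5/3, 2, -5)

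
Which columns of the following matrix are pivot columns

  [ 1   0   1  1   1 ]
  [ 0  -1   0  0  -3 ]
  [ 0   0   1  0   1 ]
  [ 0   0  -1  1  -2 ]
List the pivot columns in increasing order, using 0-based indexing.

Multiply R2 by -1.
  [ 1  0   1  1   1 ]
  [ 0  1   0  0   3 ]
  [ 0  0   1  0   1 ]
  [ 0  0  -1  1  -2 ]
Add R3 to R4.
  [ 1  0  1  1   1 ]
  [ 0  1  0  0   3 ]
  [ 0  0  1  0   1 ]
  [ 0  0  0  1  -1 ]
Subtract R4 from R1.
  [ 1  0  1  0   2 ]
  [ 0  1  0  0   3 ]
  [ 0  0  1  0   1 ]
  [ 0  0  0  1  -1 ]
Subtract R3 from R1.
  [ 1  0  0  0   1 ]
  [ 0  1  0  0   3 ]
  [ 0  0  1  0   1 ]
  [ 0  0  0  1  -1 ]
Pivot columns are the columns containing a leading 1.

0, 1, 2, 3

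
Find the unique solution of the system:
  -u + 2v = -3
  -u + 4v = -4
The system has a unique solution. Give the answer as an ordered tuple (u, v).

Form the augmented matrix and row-reduce:
  [ -1  2  |  -3 ]
  [ -1  4  |  -4 ]
R1 → -1·R1
R2 → R2 + R1
R2 → 1/2·R2
R1 → R1 + 2·R2
Reading off the last column: u = 2, v = -1/2.

(2, -1/2)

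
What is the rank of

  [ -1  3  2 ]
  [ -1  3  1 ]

rank = 2

R1 -> -1·R1
  [  1  -3  -2 ]
  [ -1   3   1 ]
R2 -> R2 + R1
  [ 1  -3  -2 ]
  [ 0   0  -1 ]
R2 -> -1·R2
  [ 1  -3  -2 ]
  [ 0   0   1 ]
R1 -> R1 + 2·R2
  [ 1  -3  0 ]
  [ 0   0  1 ]
The reduced form has 2 nonzero rows.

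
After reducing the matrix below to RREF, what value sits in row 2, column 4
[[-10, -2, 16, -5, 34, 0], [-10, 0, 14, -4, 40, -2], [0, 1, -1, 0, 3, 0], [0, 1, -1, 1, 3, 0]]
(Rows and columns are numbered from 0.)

r1 -> -1/10·r1
  [   1  1/5  -8/5  1/2  -17/5   0 ]
  [ -10    0    14   -4     40  -2 ]
  [   0    1    -1    0      3   0 ]
  [   0    1    -1    1      3   0 ]
r2 -> r2 + 10·r1
  [ 1  1/5  -8/5  1/2  -17/5   0 ]
  [ 0    2    -2    1      6  -2 ]
  [ 0    1    -1    0      3   0 ]
  [ 0    1    -1    1      3   0 ]
r2 -> 1/2·r2
  [ 1  1/5  -8/5  1/2  -17/5   0 ]
  [ 0    1    -1  1/2      3  -1 ]
  [ 0    1    -1    0      3   0 ]
  [ 0    1    -1    1      3   0 ]
r3 -> r3 − r2
  [ 1  1/5  -8/5   1/2  -17/5   0 ]
  [ 0    1    -1   1/2      3  -1 ]
  [ 0    0     0  -1/2      0   1 ]
  [ 0    1    -1     1      3   0 ]
r4 -> r4 − r2
  [ 1  1/5  -8/5   1/2  -17/5   0 ]
  [ 0    1    -1   1/2      3  -1 ]
  [ 0    0     0  -1/2      0   1 ]
  [ 0    0     0   1/2      0   1 ]
r3 -> -2·r3
  [ 1  1/5  -8/5  1/2  -17/5   0 ]
  [ 0    1    -1  1/2      3  -1 ]
  [ 0    0     0    1      0  -2 ]
  [ 0    0     0  1/2      0   1 ]
r4 -> r4 − 1/2·r3
  [ 1  1/5  -8/5  1/2  -17/5   0 ]
  [ 0    1    -1  1/2      3  -1 ]
  [ 0    0     0    1      0  -2 ]
  [ 0    0     0    0      0   2 ]
r4 -> 1/2·r4
  [ 1  1/5  -8/5  1/2  -17/5   0 ]
  [ 0    1    -1  1/2      3  -1 ]
  [ 0    0     0    1      0  -2 ]
  [ 0    0     0    0      0   1 ]
r3 -> r3 + 2·r4
  [ 1  1/5  -8/5  1/2  -17/5   0 ]
  [ 0    1    -1  1/2      3  -1 ]
  [ 0    0     0    1      0   0 ]
  [ 0    0     0    0      0   1 ]
r2 -> r2 + r4
  [ 1  1/5  -8/5  1/2  -17/5  0 ]
  [ 0    1    -1  1/2      3  0 ]
  [ 0    0     0    1      0  0 ]
  [ 0    0     0    0      0  1 ]
r2 -> r2 − 1/2·r3
  [ 1  1/5  -8/5  1/2  -17/5  0 ]
  [ 0    1    -1    0      3  0 ]
  [ 0    0     0    1      0  0 ]
  [ 0    0     0    0      0  1 ]
r1 -> r1 − 1/2·r3
  [ 1  1/5  -8/5  0  -17/5  0 ]
  [ 0    1    -1  0      3  0 ]
  [ 0    0     0  1      0  0 ]
  [ 0    0     0  0      0  1 ]
r1 -> r1 − 1/5·r2
  [ 1  0  -7/5  0  -4  0 ]
  [ 0  1    -1  0   3  0 ]
  [ 0  0     0  1   0  0 ]
  [ 0  0     0  0   0  1 ]

0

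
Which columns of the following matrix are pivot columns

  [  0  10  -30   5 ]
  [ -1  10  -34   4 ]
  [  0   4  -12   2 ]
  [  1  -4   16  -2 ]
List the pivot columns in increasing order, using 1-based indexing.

ρ1 <-> ρ2
  [ -1  10  -34   4 ]
  [  0  10  -30   5 ]
  [  0   4  -12   2 ]
  [  1  -4   16  -2 ]
ρ1 → -1·ρ1
  [ 1  -10   34  -4 ]
  [ 0   10  -30   5 ]
  [ 0    4  -12   2 ]
  [ 1   -4   16  -2 ]
ρ4 → ρ4 − ρ1
  [ 1  -10   34  -4 ]
  [ 0   10  -30   5 ]
  [ 0    4  -12   2 ]
  [ 0    6  -18   2 ]
ρ2 → 1/10·ρ2
  [ 1  -10   34   -4 ]
  [ 0    1   -3  1/2 ]
  [ 0    4  -12    2 ]
  [ 0    6  -18    2 ]
ρ3 → ρ3 − 4·ρ2
  [ 1  -10   34   -4 ]
  [ 0    1   -3  1/2 ]
  [ 0    0    0    0 ]
  [ 0    6  -18    2 ]
ρ4 → ρ4 − 6·ρ2
  [ 1  -10  34   -4 ]
  [ 0    1  -3  1/2 ]
  [ 0    0   0    0 ]
  [ 0    0   0   -1 ]
ρ3 <-> ρ4
  [ 1  -10  34   -4 ]
  [ 0    1  -3  1/2 ]
  [ 0    0   0   -1 ]
  [ 0    0   0    0 ]
ρ3 → -1·ρ3
  [ 1  -10  34   -4 ]
  [ 0    1  -3  1/2 ]
  [ 0    0   0    1 ]
  [ 0    0   0    0 ]
ρ2 → ρ2 − 1/2·ρ3
  [ 1  -10  34  -4 ]
  [ 0    1  -3   0 ]
  [ 0    0   0   1 ]
  [ 0    0   0   0 ]
ρ1 → ρ1 + 4·ρ3
  [ 1  -10  34  0 ]
  [ 0    1  -3  0 ]
  [ 0    0   0  1 ]
  [ 0    0   0  0 ]
ρ1 → ρ1 + 10·ρ2
  [ 1  0   4  0 ]
  [ 0  1  -3  0 ]
  [ 0  0   0  1 ]
  [ 0  0   0  0 ]
Pivot columns are the columns containing a leading 1.

1, 2, 4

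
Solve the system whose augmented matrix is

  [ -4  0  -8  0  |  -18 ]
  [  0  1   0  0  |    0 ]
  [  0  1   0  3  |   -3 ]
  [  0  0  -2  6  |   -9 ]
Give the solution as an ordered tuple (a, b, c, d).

(3/2, 0, 3/2, -1)

Multiply R1 by -1/4.
  [ 1  0   2  0  |  9/2 ]
  [ 0  1   0  0  |    0 ]
  [ 0  1   0  3  |   -3 ]
  [ 0  0  -2  6  |   -9 ]
Subtract R2 from R3.
  [ 1  0   2  0  |  9/2 ]
  [ 0  1   0  0  |    0 ]
  [ 0  0   0  3  |   -3 ]
  [ 0  0  -2  6  |   -9 ]
Swap R3 and R4.
  [ 1  0   2  0  |  9/2 ]
  [ 0  1   0  0  |    0 ]
  [ 0  0  -2  6  |   -9 ]
  [ 0  0   0  3  |   -3 ]
Multiply R3 by -1/2.
  [ 1  0  2   0  |  9/2 ]
  [ 0  1  0   0  |    0 ]
  [ 0  0  1  -3  |  9/2 ]
  [ 0  0  0   3  |   -3 ]
Multiply R4 by 1/3.
  [ 1  0  2   0  |  9/2 ]
  [ 0  1  0   0  |    0 ]
  [ 0  0  1  -3  |  9/2 ]
  [ 0  0  0   1  |   -1 ]
Add 3 times R4 to R3.
  [ 1  0  2  0  |  9/2 ]
  [ 0  1  0  0  |    0 ]
  [ 0  0  1  0  |  3/2 ]
  [ 0  0  0  1  |   -1 ]
Subtract 2 times R3 from R1.
  [ 1  0  0  0  |  3/2 ]
  [ 0  1  0  0  |    0 ]
  [ 0  0  1  0  |  3/2 ]
  [ 0  0  0  1  |   -1 ]
Reading off the last column: a = 3/2, b = 0, c = 3/2, d = -1.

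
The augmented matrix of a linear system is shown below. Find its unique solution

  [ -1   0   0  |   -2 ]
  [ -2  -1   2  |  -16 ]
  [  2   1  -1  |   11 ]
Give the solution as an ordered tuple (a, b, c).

(2, 2, -5)

Multiply r1 by -1.
  [  1   0   0  |    2 ]
  [ -2  -1   2  |  -16 ]
  [  2   1  -1  |   11 ]
Add 2 times r1 to r2.
  [ 1   0   0  |    2 ]
  [ 0  -1   2  |  -12 ]
  [ 2   1  -1  |   11 ]
Subtract 2 times r1 from r3.
  [ 1   0   0  |    2 ]
  [ 0  -1   2  |  -12 ]
  [ 0   1  -1  |    7 ]
Multiply r2 by -1.
  [ 1  0   0  |   2 ]
  [ 0  1  -2  |  12 ]
  [ 0  1  -1  |   7 ]
Subtract r2 from r3.
  [ 1  0   0  |   2 ]
  [ 0  1  -2  |  12 ]
  [ 0  0   1  |  -5 ]
Add 2 times r3 to r2.
  [ 1  0  0  |   2 ]
  [ 0  1  0  |   2 ]
  [ 0  0  1  |  -5 ]
Reading off the last column: a = 2, b = 2, c = -5.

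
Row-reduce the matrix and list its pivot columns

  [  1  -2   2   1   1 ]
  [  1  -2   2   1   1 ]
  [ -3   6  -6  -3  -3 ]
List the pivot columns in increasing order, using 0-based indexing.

Subtract R1 from R2.
  [  1  -2   2   1   1 ]
  [  0   0   0   0   0 ]
  [ -3   6  -6  -3  -3 ]
Add 3 times R1 to R3.
  [ 1  -2  2  1  1 ]
  [ 0   0  0  0  0 ]
  [ 0   0  0  0  0 ]
Pivot columns are the columns containing a leading 1.

0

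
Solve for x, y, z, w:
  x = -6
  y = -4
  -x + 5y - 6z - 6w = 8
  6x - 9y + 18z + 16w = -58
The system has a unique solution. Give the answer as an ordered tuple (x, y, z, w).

(-6, -4, 1/3, -4)

Form the augmented matrix and row-reduce:
  [  1   0   0   0  |   -6 ]
  [  0   1   0   0  |   -4 ]
  [ -1   5  -6  -6  |    8 ]
  [  6  -9  18  16  |  -58 ]
R3 := R3 + R1
  [ 1   0   0   0  |   -6 ]
  [ 0   1   0   0  |   -4 ]
  [ 0   5  -6  -6  |    2 ]
  [ 6  -9  18  16  |  -58 ]
R4 := R4 − 6·R1
  [ 1   0   0   0  |   -6 ]
  [ 0   1   0   0  |   -4 ]
  [ 0   5  -6  -6  |    2 ]
  [ 0  -9  18  16  |  -22 ]
R3 := R3 − 5·R2
  [ 1   0   0   0  |   -6 ]
  [ 0   1   0   0  |   -4 ]
  [ 0   0  -6  -6  |   22 ]
  [ 0  -9  18  16  |  -22 ]
R4 := R4 + 9·R2
  [ 1  0   0   0  |   -6 ]
  [ 0  1   0   0  |   -4 ]
  [ 0  0  -6  -6  |   22 ]
  [ 0  0  18  16  |  -58 ]
R3 := -1/6·R3
  [ 1  0   0   0  |     -6 ]
  [ 0  1   0   0  |     -4 ]
  [ 0  0   1   1  |  -11/3 ]
  [ 0  0  18  16  |    -58 ]
R4 := R4 − 18·R3
  [ 1  0  0   0  |     -6 ]
  [ 0  1  0   0  |     -4 ]
  [ 0  0  1   1  |  -11/3 ]
  [ 0  0  0  -2  |      8 ]
R4 := -1/2·R4
  [ 1  0  0  0  |     -6 ]
  [ 0  1  0  0  |     -4 ]
  [ 0  0  1  1  |  -11/3 ]
  [ 0  0  0  1  |     -4 ]
R3 := R3 − R4
  [ 1  0  0  0  |   -6 ]
  [ 0  1  0  0  |   -4 ]
  [ 0  0  1  0  |  1/3 ]
  [ 0  0  0  1  |   -4 ]
Reading off the last column: x = -6, y = -4, z = 1/3, w = -4.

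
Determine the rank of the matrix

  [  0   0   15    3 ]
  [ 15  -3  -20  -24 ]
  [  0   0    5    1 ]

ρ1 <-> ρ2
ρ1 → 1/15·ρ1
ρ2 → 1/15·ρ2
ρ3 → ρ3 − 5·ρ2
ρ1 → ρ1 + 4/3·ρ2
The reduced form has 2 nonzero rows.

rank = 2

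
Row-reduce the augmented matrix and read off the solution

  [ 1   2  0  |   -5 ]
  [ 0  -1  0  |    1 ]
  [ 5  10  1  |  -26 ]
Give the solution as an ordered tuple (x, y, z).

Subtract 5 times ρ1 from ρ3.
  [ 1   2  0  |  -5 ]
  [ 0  -1  0  |   1 ]
  [ 0   0  1  |  -1 ]
Multiply ρ2 by -1.
  [ 1  2  0  |  -5 ]
  [ 0  1  0  |  -1 ]
  [ 0  0  1  |  -1 ]
Subtract 2 times ρ2 from ρ1.
  [ 1  0  0  |  -3 ]
  [ 0  1  0  |  -1 ]
  [ 0  0  1  |  -1 ]
Reading off the last column: x = -3, y = -1, z = -1.

(-3, -1, -1)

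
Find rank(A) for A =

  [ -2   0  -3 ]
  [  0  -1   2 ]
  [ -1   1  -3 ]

rank = 3

ρ1 -> -1/2·ρ1
  [  1   0  3/2 ]
  [  0  -1    2 ]
  [ -1   1   -3 ]
ρ3 -> ρ3 + ρ1
  [ 1   0   3/2 ]
  [ 0  -1     2 ]
  [ 0   1  -3/2 ]
ρ2 -> -1·ρ2
  [ 1  0   3/2 ]
  [ 0  1    -2 ]
  [ 0  1  -3/2 ]
ρ3 -> ρ3 − ρ2
  [ 1  0  3/2 ]
  [ 0  1   -2 ]
  [ 0  0  1/2 ]
ρ3 -> 2·ρ3
  [ 1  0  3/2 ]
  [ 0  1   -2 ]
  [ 0  0    1 ]
ρ2 -> ρ2 + 2·ρ3
  [ 1  0  3/2 ]
  [ 0  1    0 ]
  [ 0  0    1 ]
ρ1 -> ρ1 − 3/2·ρ3
  [ 1  0  0 ]
  [ 0  1  0 ]
  [ 0  0  1 ]
The reduced form has 3 nonzero rows.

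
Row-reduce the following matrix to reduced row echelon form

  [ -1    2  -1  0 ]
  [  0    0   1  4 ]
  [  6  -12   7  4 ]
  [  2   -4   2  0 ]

[[1, -2, 0, -4], [0, 0, 1, 4], [0, 0, 0, 0], [0, 0, 0, 0]]

Multiply r1 by -1.
  [ 1   -2  1  0 ]
  [ 0    0  1  4 ]
  [ 6  -12  7  4 ]
  [ 2   -4  2  0 ]
Subtract 6 times r1 from r3.
  [ 1  -2  1  0 ]
  [ 0   0  1  4 ]
  [ 0   0  1  4 ]
  [ 2  -4  2  0 ]
Subtract 2 times r1 from r4.
  [ 1  -2  1  0 ]
  [ 0   0  1  4 ]
  [ 0   0  1  4 ]
  [ 0   0  0  0 ]
Subtract r2 from r3.
  [ 1  -2  1  0 ]
  [ 0   0  1  4 ]
  [ 0   0  0  0 ]
  [ 0   0  0  0 ]
Subtract r2 from r1.
  [ 1  -2  0  -4 ]
  [ 0   0  1   4 ]
  [ 0   0  0   0 ]
  [ 0   0  0   0 ]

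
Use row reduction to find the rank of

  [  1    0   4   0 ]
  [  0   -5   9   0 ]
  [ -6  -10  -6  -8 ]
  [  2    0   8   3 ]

rank = 3

ρ3 := ρ3 + 6·ρ1
ρ4 := ρ4 − 2·ρ1
ρ2 := -1/5·ρ2
ρ3 := ρ3 + 10·ρ2
ρ3 := -1/8·ρ3
ρ4 := ρ4 − 3·ρ3
The reduced form has 3 nonzero rows.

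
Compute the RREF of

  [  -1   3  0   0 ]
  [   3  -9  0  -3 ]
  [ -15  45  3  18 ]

[[1, -3, 0, 0], [0, 0, 1, 0], [0, 0, 0, 1]]

Multiply R1 by -1.
Subtract 3 times R1 from R2.
Add 15 times R1 to R3.
Swap R2 and R3.
Multiply R2 by 1/3.
Multiply R3 by -1/3.
Subtract 6 times R3 from R2.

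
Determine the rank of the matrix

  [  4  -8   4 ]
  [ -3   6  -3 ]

rank = 1

r1 → 1/4·r1
  [  1  -2   1 ]
  [ -3   6  -3 ]
r2 → r2 + 3·r1
  [ 1  -2  1 ]
  [ 0   0  0 ]
The reduced form has 1 nonzero row.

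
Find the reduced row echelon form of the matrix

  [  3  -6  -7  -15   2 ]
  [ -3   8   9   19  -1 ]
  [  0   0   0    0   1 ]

[[1, 0, -1/3, -1, 0], [0, 1, 1, 2, 0], [0, 0, 0, 0, 1]]

R1 ← 1/3·R1
  [  1  -2  -7/3  -5  2/3 ]
  [ -3   8     9  19   -1 ]
  [  0   0     0   0    1 ]
R2 ← R2 + 3·R1
  [ 1  -2  -7/3  -5  2/3 ]
  [ 0   2     2   4    1 ]
  [ 0   0     0   0    1 ]
R2 ← 1/2·R2
  [ 1  -2  -7/3  -5  2/3 ]
  [ 0   1     1   2  1/2 ]
  [ 0   0     0   0    1 ]
R2 ← R2 − 1/2·R3
  [ 1  -2  -7/3  -5  2/3 ]
  [ 0   1     1   2    0 ]
  [ 0   0     0   0    1 ]
R1 ← R1 − 2/3·R3
  [ 1  -2  -7/3  -5  0 ]
  [ 0   1     1   2  0 ]
  [ 0   0     0   0  1 ]
R1 ← R1 + 2·R2
  [ 1  0  -1/3  -1  0 ]
  [ 0  1     1   2  0 ]
  [ 0  0     0   0  1 ]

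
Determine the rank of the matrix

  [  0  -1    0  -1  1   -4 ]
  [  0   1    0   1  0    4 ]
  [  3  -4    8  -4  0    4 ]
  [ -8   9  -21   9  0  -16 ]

ρ1 <=> ρ3
  [  3  -4    8  -4  0    4 ]
  [  0   1    0   1  0    4 ]
  [  0  -1    0  -1  1   -4 ]
  [ -8   9  -21   9  0  -16 ]
ρ1 ← 1/3·ρ1
  [  1  -4/3  8/3  -4/3  0  4/3 ]
  [  0     1    0     1  0    4 ]
  [  0    -1    0    -1  1   -4 ]
  [ -8     9  -21     9  0  -16 ]
ρ4 ← ρ4 + 8·ρ1
  [ 1  -4/3  8/3  -4/3  0    4/3 ]
  [ 0     1    0     1  0      4 ]
  [ 0    -1    0    -1  1     -4 ]
  [ 0  -5/3  1/3  -5/3  0  -16/3 ]
ρ3 ← ρ3 + ρ2
  [ 1  -4/3  8/3  -4/3  0    4/3 ]
  [ 0     1    0     1  0      4 ]
  [ 0     0    0     0  1      0 ]
  [ 0  -5/3  1/3  -5/3  0  -16/3 ]
ρ4 ← ρ4 + 5/3·ρ2
  [ 1  -4/3  8/3  -4/3  0  4/3 ]
  [ 0     1    0     1  0    4 ]
  [ 0     0    0     0  1    0 ]
  [ 0     0  1/3     0  0  4/3 ]
ρ3 <=> ρ4
  [ 1  -4/3  8/3  -4/3  0  4/3 ]
  [ 0     1    0     1  0    4 ]
  [ 0     0  1/3     0  0  4/3 ]
  [ 0     0    0     0  1    0 ]
ρ3 ← 3·ρ3
  [ 1  -4/3  8/3  -4/3  0  4/3 ]
  [ 0     1    0     1  0    4 ]
  [ 0     0    1     0  0    4 ]
  [ 0     0    0     0  1    0 ]
ρ1 ← ρ1 − 8/3·ρ3
  [ 1  -4/3  0  -4/3  0  -28/3 ]
  [ 0     1  0     1  0      4 ]
  [ 0     0  1     0  0      4 ]
  [ 0     0  0     0  1      0 ]
ρ1 ← ρ1 + 4/3·ρ2
  [ 1  0  0  0  0  -4 ]
  [ 0  1  0  1  0   4 ]
  [ 0  0  1  0  0   4 ]
  [ 0  0  0  0  1   0 ]
The reduced form has 4 nonzero rows.

rank = 4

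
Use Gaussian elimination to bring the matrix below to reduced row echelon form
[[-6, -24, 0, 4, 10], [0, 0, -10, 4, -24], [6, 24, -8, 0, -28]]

R1 := -1/6·R1
  [ 1   4    0  -2/3  -5/3 ]
  [ 0   0  -10     4   -24 ]
  [ 6  24   -8     0   -28 ]
R3 := R3 − 6·R1
  [ 1  4    0  -2/3  -5/3 ]
  [ 0  0  -10     4   -24 ]
  [ 0  0   -8     4   -18 ]
R2 := -1/10·R2
  [ 1  4   0  -2/3  -5/3 ]
  [ 0  0   1  -2/5  12/5 ]
  [ 0  0  -8     4   -18 ]
R3 := R3 + 8·R2
  [ 1  4  0  -2/3  -5/3 ]
  [ 0  0  1  -2/5  12/5 ]
  [ 0  0  0   4/5   6/5 ]
R3 := 5/4·R3
  [ 1  4  0  -2/3  -5/3 ]
  [ 0  0  1  -2/5  12/5 ]
  [ 0  0  0     1   3/2 ]
R2 := R2 + 2/5·R3
  [ 1  4  0  -2/3  -5/3 ]
  [ 0  0  1     0     3 ]
  [ 0  0  0     1   3/2 ]
R1 := R1 + 2/3·R3
  [ 1  4  0  0  -2/3 ]
  [ 0  0  1  0     3 ]
  [ 0  0  0  1   3/2 ]

[[1, 4, 0, 0, -2/3], [0, 0, 1, 0, 3], [0, 0, 0, 1, 3/2]]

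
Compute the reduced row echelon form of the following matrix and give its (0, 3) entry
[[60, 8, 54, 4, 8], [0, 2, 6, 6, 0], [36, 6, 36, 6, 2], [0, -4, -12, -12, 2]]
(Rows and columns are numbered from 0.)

r1 -> 1/60·r1
  [  1  2/15  9/10  1/15  2/15 ]
  [  0     2     6     6     0 ]
  [ 36     6    36     6     2 ]
  [  0    -4   -12   -12     2 ]
r3 -> r3 − 36·r1
  [ 1  2/15  9/10  1/15   2/15 ]
  [ 0     2     6     6      0 ]
  [ 0   6/5  18/5  18/5  -14/5 ]
  [ 0    -4   -12   -12      2 ]
r2 -> 1/2·r2
  [ 1  2/15  9/10  1/15   2/15 ]
  [ 0     1     3     3      0 ]
  [ 0   6/5  18/5  18/5  -14/5 ]
  [ 0    -4   -12   -12      2 ]
r3 -> r3 − 6/5·r2
  [ 1  2/15  9/10  1/15   2/15 ]
  [ 0     1     3     3      0 ]
  [ 0     0     0     0  -14/5 ]
  [ 0    -4   -12   -12      2 ]
r4 -> r4 + 4·r2
  [ 1  2/15  9/10  1/15   2/15 ]
  [ 0     1     3     3      0 ]
  [ 0     0     0     0  -14/5 ]
  [ 0     0     0     0      2 ]
r3 -> -5/14·r3
  [ 1  2/15  9/10  1/15  2/15 ]
  [ 0     1     3     3     0 ]
  [ 0     0     0     0     1 ]
  [ 0     0     0     0     2 ]
r4 -> r4 − 2·r3
  [ 1  2/15  9/10  1/15  2/15 ]
  [ 0     1     3     3     0 ]
  [ 0     0     0     0     1 ]
  [ 0     0     0     0     0 ]
r1 -> r1 − 2/15·r3
  [ 1  2/15  9/10  1/15  0 ]
  [ 0     1     3     3  0 ]
  [ 0     0     0     0  1 ]
  [ 0     0     0     0  0 ]
r1 -> r1 − 2/15·r2
  [ 1  0  1/2  -1/3  0 ]
  [ 0  1    3     3  0 ]
  [ 0  0    0     0  1 ]
  [ 0  0    0     0  0 ]

-1/3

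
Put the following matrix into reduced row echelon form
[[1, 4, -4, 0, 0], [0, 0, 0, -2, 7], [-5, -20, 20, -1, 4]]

[[1, 4, -4, 0, 0], [0, 0, 0, 1, 0], [0, 0, 0, 0, 1]]

ρ3 ← ρ3 + 5·ρ1
  [ 1  4  -4   0  0 ]
  [ 0  0   0  -2  7 ]
  [ 0  0   0  -1  4 ]
ρ2 ← -1/2·ρ2
  [ 1  4  -4   0     0 ]
  [ 0  0   0   1  -7/2 ]
  [ 0  0   0  -1     4 ]
ρ3 ← ρ3 + ρ2
  [ 1  4  -4  0     0 ]
  [ 0  0   0  1  -7/2 ]
  [ 0  0   0  0   1/2 ]
ρ3 ← 2·ρ3
  [ 1  4  -4  0     0 ]
  [ 0  0   0  1  -7/2 ]
  [ 0  0   0  0     1 ]
ρ2 ← ρ2 + 7/2·ρ3
  [ 1  4  -4  0  0 ]
  [ 0  0   0  1  0 ]
  [ 0  0   0  0  1 ]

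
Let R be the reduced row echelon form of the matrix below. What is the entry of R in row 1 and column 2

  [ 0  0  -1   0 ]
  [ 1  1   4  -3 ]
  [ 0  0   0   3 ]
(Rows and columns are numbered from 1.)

1

Swap r1 and r2.
  [ 1  1   4  -3 ]
  [ 0  0  -1   0 ]
  [ 0  0   0   3 ]
Multiply r2 by -1.
  [ 1  1  4  -3 ]
  [ 0  0  1   0 ]
  [ 0  0  0   3 ]
Multiply r3 by 1/3.
  [ 1  1  4  -3 ]
  [ 0  0  1   0 ]
  [ 0  0  0   1 ]
Add 3 times r3 to r1.
  [ 1  1  4  0 ]
  [ 0  0  1  0 ]
  [ 0  0  0  1 ]
Subtract 4 times r2 from r1.
  [ 1  1  0  0 ]
  [ 0  0  1  0 ]
  [ 0  0  0  1 ]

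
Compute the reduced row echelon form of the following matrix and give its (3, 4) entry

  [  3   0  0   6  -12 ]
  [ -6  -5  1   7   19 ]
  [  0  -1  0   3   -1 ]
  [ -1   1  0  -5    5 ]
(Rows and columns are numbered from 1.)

4

R1 ← 1/3·R1
  [  1   0  0   2  -4 ]
  [ -6  -5  1   7  19 ]
  [  0  -1  0   3  -1 ]
  [ -1   1  0  -5   5 ]
R2 ← R2 + 6·R1
  [  1   0  0   2  -4 ]
  [  0  -5  1  19  -5 ]
  [  0  -1  0   3  -1 ]
  [ -1   1  0  -5   5 ]
R4 ← R4 + R1
  [ 1   0  0   2  -4 ]
  [ 0  -5  1  19  -5 ]
  [ 0  -1  0   3  -1 ]
  [ 0   1  0  -3   1 ]
R2 ← -1/5·R2
  [ 1   0     0      2  -4 ]
  [ 0   1  -1/5  -19/5   1 ]
  [ 0  -1     0      3  -1 ]
  [ 0   1     0     -3   1 ]
R3 ← R3 + R2
  [ 1  0     0      2  -4 ]
  [ 0  1  -1/5  -19/5   1 ]
  [ 0  0  -1/5   -4/5   0 ]
  [ 0  1     0     -3   1 ]
R4 ← R4 − R2
  [ 1  0     0      2  -4 ]
  [ 0  1  -1/5  -19/5   1 ]
  [ 0  0  -1/5   -4/5   0 ]
  [ 0  0   1/5    4/5   0 ]
R3 ← -5·R3
  [ 1  0     0      2  -4 ]
  [ 0  1  -1/5  -19/5   1 ]
  [ 0  0     1      4   0 ]
  [ 0  0   1/5    4/5   0 ]
R4 ← R4 − 1/5·R3
  [ 1  0     0      2  -4 ]
  [ 0  1  -1/5  -19/5   1 ]
  [ 0  0     1      4   0 ]
  [ 0  0     0      0   0 ]
R2 ← R2 + 1/5·R3
  [ 1  0  0   2  -4 ]
  [ 0  1  0  -3   1 ]
  [ 0  0  1   4   0 ]
  [ 0  0  0   0   0 ]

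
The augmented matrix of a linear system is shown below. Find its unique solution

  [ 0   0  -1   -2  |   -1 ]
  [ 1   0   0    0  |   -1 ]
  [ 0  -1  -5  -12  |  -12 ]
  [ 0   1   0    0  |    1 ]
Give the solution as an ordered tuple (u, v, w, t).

ρ1 <=> ρ2
  [ 1   0   0    0  |   -1 ]
  [ 0   0  -1   -2  |   -1 ]
  [ 0  -1  -5  -12  |  -12 ]
  [ 0   1   0    0  |    1 ]
ρ2 <=> ρ3
  [ 1   0   0    0  |   -1 ]
  [ 0  -1  -5  -12  |  -12 ]
  [ 0   0  -1   -2  |   -1 ]
  [ 0   1   0    0  |    1 ]
ρ2 ← -1·ρ2
  [ 1  0   0   0  |  -1 ]
  [ 0  1   5  12  |  12 ]
  [ 0  0  -1  -2  |  -1 ]
  [ 0  1   0   0  |   1 ]
ρ4 ← ρ4 − ρ2
  [ 1  0   0    0  |   -1 ]
  [ 0  1   5   12  |   12 ]
  [ 0  0  -1   -2  |   -1 ]
  [ 0  0  -5  -12  |  -11 ]
ρ3 ← -1·ρ3
  [ 1  0   0    0  |   -1 ]
  [ 0  1   5   12  |   12 ]
  [ 0  0   1    2  |    1 ]
  [ 0  0  -5  -12  |  -11 ]
ρ4 ← ρ4 + 5·ρ3
  [ 1  0  0   0  |  -1 ]
  [ 0  1  5  12  |  12 ]
  [ 0  0  1   2  |   1 ]
  [ 0  0  0  -2  |  -6 ]
ρ4 ← -1/2·ρ4
  [ 1  0  0   0  |  -1 ]
  [ 0  1  5  12  |  12 ]
  [ 0  0  1   2  |   1 ]
  [ 0  0  0   1  |   3 ]
ρ3 ← ρ3 − 2·ρ4
  [ 1  0  0   0  |  -1 ]
  [ 0  1  5  12  |  12 ]
  [ 0  0  1   0  |  -5 ]
  [ 0  0  0   1  |   3 ]
ρ2 ← ρ2 − 12·ρ4
  [ 1  0  0  0  |   -1 ]
  [ 0  1  5  0  |  -24 ]
  [ 0  0  1  0  |   -5 ]
  [ 0  0  0  1  |    3 ]
ρ2 ← ρ2 − 5·ρ3
  [ 1  0  0  0  |  -1 ]
  [ 0  1  0  0  |   1 ]
  [ 0  0  1  0  |  -5 ]
  [ 0  0  0  1  |   3 ]
Reading off the last column: u = -1, v = 1, w = -5, t = 3.

(-1, 1, -5, 3)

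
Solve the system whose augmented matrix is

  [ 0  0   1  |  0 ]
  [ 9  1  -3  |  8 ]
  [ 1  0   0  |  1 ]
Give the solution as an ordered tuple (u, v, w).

(1, -1, 0)

r1 <-> r2
  [ 9  1  -3  |  8 ]
  [ 0  0   1  |  0 ]
  [ 1  0   0  |  1 ]
r1 -> 1/9·r1
  [ 1  1/9  -1/3  |  8/9 ]
  [ 0    0     1  |    0 ]
  [ 1    0     0  |    1 ]
r3 -> r3 − r1
  [ 1   1/9  -1/3  |  8/9 ]
  [ 0     0     1  |    0 ]
  [ 0  -1/9   1/3  |  1/9 ]
r2 <-> r3
  [ 1   1/9  -1/3  |  8/9 ]
  [ 0  -1/9   1/3  |  1/9 ]
  [ 0     0     1  |    0 ]
r2 -> -9·r2
  [ 1  1/9  -1/3  |  8/9 ]
  [ 0    1    -3  |   -1 ]
  [ 0    0     1  |    0 ]
r2 -> r2 + 3·r3
  [ 1  1/9  -1/3  |  8/9 ]
  [ 0    1     0  |   -1 ]
  [ 0    0     1  |    0 ]
r1 -> r1 + 1/3·r3
  [ 1  1/9  0  |  8/9 ]
  [ 0    1  0  |   -1 ]
  [ 0    0  1  |    0 ]
r1 -> r1 − 1/9·r2
  [ 1  0  0  |   1 ]
  [ 0  1  0  |  -1 ]
  [ 0  0  1  |   0 ]
Reading off the last column: u = 1, v = -1, w = 0.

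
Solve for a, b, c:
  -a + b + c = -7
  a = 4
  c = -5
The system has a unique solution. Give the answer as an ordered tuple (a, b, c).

(4, 2, -5)

Form the augmented matrix and row-reduce:
  [ -1  1  1  |  -7 ]
  [  1  0  0  |   4 ]
  [  0  0  1  |  -5 ]
r1 ← -1·r1
  [ 1  -1  -1  |   7 ]
  [ 1   0   0  |   4 ]
  [ 0   0   1  |  -5 ]
r2 ← r2 − r1
  [ 1  -1  -1  |   7 ]
  [ 0   1   1  |  -3 ]
  [ 0   0   1  |  -5 ]
r2 ← r2 − r3
  [ 1  -1  -1  |   7 ]
  [ 0   1   0  |   2 ]
  [ 0   0   1  |  -5 ]
r1 ← r1 + r3
  [ 1  -1  0  |   2 ]
  [ 0   1  0  |   2 ]
  [ 0   0  1  |  -5 ]
r1 ← r1 + r2
  [ 1  0  0  |   4 ]
  [ 0  1  0  |   2 ]
  [ 0  0  1  |  -5 ]
Reading off the last column: a = 4, b = 2, c = -5.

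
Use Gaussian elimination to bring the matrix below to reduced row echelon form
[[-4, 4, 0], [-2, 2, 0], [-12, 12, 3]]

[[1, -1, 0], [0, 0, 1], [0, 0, 0]]

Multiply R1 by -1/4.
  [   1  -1  0 ]
  [  -2   2  0 ]
  [ -12  12  3 ]
Add 2 times R1 to R2.
  [   1  -1  0 ]
  [   0   0  0 ]
  [ -12  12  3 ]
Add 12 times R1 to R3.
  [ 1  -1  0 ]
  [ 0   0  0 ]
  [ 0   0  3 ]
Swap R2 and R3.
  [ 1  -1  0 ]
  [ 0   0  3 ]
  [ 0   0  0 ]
Multiply R2 by 1/3.
  [ 1  -1  0 ]
  [ 0   0  1 ]
  [ 0   0  0 ]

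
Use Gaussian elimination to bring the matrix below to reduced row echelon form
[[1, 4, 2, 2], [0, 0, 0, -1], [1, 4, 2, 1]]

[[1, 4, 2, 0], [0, 0, 0, 1], [0, 0, 0, 0]]

r3 ← r3 − r1
  [ 1  4  2   2 ]
  [ 0  0  0  -1 ]
  [ 0  0  0  -1 ]
r2 ← -1·r2
  [ 1  4  2   2 ]
  [ 0  0  0   1 ]
  [ 0  0  0  -1 ]
r3 ← r3 + r2
  [ 1  4  2  2 ]
  [ 0  0  0  1 ]
  [ 0  0  0  0 ]
r1 ← r1 − 2·r2
  [ 1  4  2  0 ]
  [ 0  0  0  1 ]
  [ 0  0  0  0 ]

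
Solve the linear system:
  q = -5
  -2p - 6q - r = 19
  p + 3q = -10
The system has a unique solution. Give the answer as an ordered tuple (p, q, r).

(5, -5, 1)

Form the augmented matrix and row-reduce:
  [  0   1   0  |   -5 ]
  [ -2  -6  -1  |   19 ]
  [  1   3   0  |  -10 ]
Swap r1 and r2.
  [ -2  -6  -1  |   19 ]
  [  0   1   0  |   -5 ]
  [  1   3   0  |  -10 ]
Multiply r1 by -1/2.
  [ 1  3  1/2  |  -19/2 ]
  [ 0  1    0  |     -5 ]
  [ 1  3    0  |    -10 ]
Subtract r1 from r3.
  [ 1  3   1/2  |  -19/2 ]
  [ 0  1     0  |     -5 ]
  [ 0  0  -1/2  |   -1/2 ]
Multiply r3 by -2.
  [ 1  3  1/2  |  -19/2 ]
  [ 0  1    0  |     -5 ]
  [ 0  0    1  |      1 ]
Subtract 1/2 times r3 from r1.
  [ 1  3  0  |  -10 ]
  [ 0  1  0  |   -5 ]
  [ 0  0  1  |    1 ]
Subtract 3 times r2 from r1.
  [ 1  0  0  |   5 ]
  [ 0  1  0  |  -5 ]
  [ 0  0  1  |   1 ]
Reading off the last column: p = 5, q = -5, r = 1.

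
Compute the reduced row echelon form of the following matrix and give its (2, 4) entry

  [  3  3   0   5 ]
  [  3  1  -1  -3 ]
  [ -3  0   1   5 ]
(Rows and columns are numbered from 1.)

2

Multiply R1 by 1/3.
  [  1  1   0  5/3 ]
  [  3  1  -1   -3 ]
  [ -3  0   1    5 ]
Subtract 3 times R1 from R2.
  [  1   1   0  5/3 ]
  [  0  -2  -1   -8 ]
  [ -3   0   1    5 ]
Add 3 times R1 to R3.
  [ 1   1   0  5/3 ]
  [ 0  -2  -1   -8 ]
  [ 0   3   1   10 ]
Multiply R2 by -1/2.
  [ 1  1    0  5/3 ]
  [ 0  1  1/2    4 ]
  [ 0  3    1   10 ]
Subtract 3 times R2 from R3.
  [ 1  1     0  5/3 ]
  [ 0  1   1/2    4 ]
  [ 0  0  -1/2   -2 ]
Multiply R3 by -2.
  [ 1  1    0  5/3 ]
  [ 0  1  1/2    4 ]
  [ 0  0    1    4 ]
Subtract 1/2 times R3 from R2.
  [ 1  1  0  5/3 ]
  [ 0  1  0    2 ]
  [ 0  0  1    4 ]
Subtract R2 from R1.
  [ 1  0  0  -1/3 ]
  [ 0  1  0     2 ]
  [ 0  0  1     4 ]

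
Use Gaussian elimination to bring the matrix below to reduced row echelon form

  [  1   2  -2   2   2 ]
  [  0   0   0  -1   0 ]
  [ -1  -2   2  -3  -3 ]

ρ3 := ρ3 + ρ1
ρ2 := -1·ρ2
ρ3 := ρ3 + ρ2
ρ3 := -1·ρ3
ρ1 := ρ1 − 2·ρ3
ρ1 := ρ1 − 2·ρ2

[[1, 2, -2, 0, 0], [0, 0, 0, 1, 0], [0, 0, 0, 0, 1]]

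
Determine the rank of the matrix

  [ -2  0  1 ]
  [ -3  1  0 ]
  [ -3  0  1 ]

rank = 3

Multiply ρ1 by -1/2.
  [  1  0  -1/2 ]
  [ -3  1     0 ]
  [ -3  0     1 ]
Add 3 times ρ1 to ρ2.
  [  1  0  -1/2 ]
  [  0  1  -3/2 ]
  [ -3  0     1 ]
Add 3 times ρ1 to ρ3.
  [ 1  0  -1/2 ]
  [ 0  1  -3/2 ]
  [ 0  0  -1/2 ]
Multiply ρ3 by -2.
  [ 1  0  -1/2 ]
  [ 0  1  -3/2 ]
  [ 0  0     1 ]
Add 3/2 times ρ3 to ρ2.
  [ 1  0  -1/2 ]
  [ 0  1     0 ]
  [ 0  0     1 ]
Add 1/2 times ρ3 to ρ1.
  [ 1  0  0 ]
  [ 0  1  0 ]
  [ 0  0  1 ]
The reduced form has 3 nonzero rows.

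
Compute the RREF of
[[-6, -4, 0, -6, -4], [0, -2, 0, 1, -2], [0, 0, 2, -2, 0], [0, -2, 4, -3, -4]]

[[1, 0, 0, 4/3, 0], [0, 1, 0, -1/2, 0], [0, 0, 1, -1, 0], [0, 0, 0, 0, 1]]

Multiply R1 by -1/6.
  [ 1  2/3  0   1  2/3 ]
  [ 0   -2  0   1   -2 ]
  [ 0    0  2  -2    0 ]
  [ 0   -2  4  -3   -4 ]
Multiply R2 by -1/2.
  [ 1  2/3  0     1  2/3 ]
  [ 0    1  0  -1/2    1 ]
  [ 0    0  2    -2    0 ]
  [ 0   -2  4    -3   -4 ]
Add 2 times R2 to R4.
  [ 1  2/3  0     1  2/3 ]
  [ 0    1  0  -1/2    1 ]
  [ 0    0  2    -2    0 ]
  [ 0    0  4    -4   -2 ]
Multiply R3 by 1/2.
  [ 1  2/3  0     1  2/3 ]
  [ 0    1  0  -1/2    1 ]
  [ 0    0  1    -1    0 ]
  [ 0    0  4    -4   -2 ]
Subtract 4 times R3 from R4.
  [ 1  2/3  0     1  2/3 ]
  [ 0    1  0  -1/2    1 ]
  [ 0    0  1    -1    0 ]
  [ 0    0  0     0   -2 ]
Multiply R4 by -1/2.
  [ 1  2/3  0     1  2/3 ]
  [ 0    1  0  -1/2    1 ]
  [ 0    0  1    -1    0 ]
  [ 0    0  0     0    1 ]
Subtract R4 from R2.
  [ 1  2/3  0     1  2/3 ]
  [ 0    1  0  -1/2    0 ]
  [ 0    0  1    -1    0 ]
  [ 0    0  0     0    1 ]
Subtract 2/3 times R4 from R1.
  [ 1  2/3  0     1  0 ]
  [ 0    1  0  -1/2  0 ]
  [ 0    0  1    -1  0 ]
  [ 0    0  0     0  1 ]
Subtract 2/3 times R2 from R1.
  [ 1  0  0   4/3  0 ]
  [ 0  1  0  -1/2  0 ]
  [ 0  0  1    -1  0 ]
  [ 0  0  0     0  1 ]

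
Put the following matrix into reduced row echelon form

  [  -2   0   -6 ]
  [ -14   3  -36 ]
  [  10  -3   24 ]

R1 → -1/2·R1
R2 → R2 + 14·R1
R3 → R3 − 10·R1
R2 → 1/3·R2
R3 → R3 + 3·R2

[[1, 0, 3], [0, 1, 2], [0, 0, 0]]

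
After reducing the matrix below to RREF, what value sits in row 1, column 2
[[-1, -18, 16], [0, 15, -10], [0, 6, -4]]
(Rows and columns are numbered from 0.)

R1 ← -1·R1
R2 ← 1/15·R2
R3 ← R3 − 6·R2
R1 ← R1 − 18·R2

-2/3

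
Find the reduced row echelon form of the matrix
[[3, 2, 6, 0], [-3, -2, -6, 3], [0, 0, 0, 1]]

[[1, 2/3, 2, 0], [0, 0, 0, 1], [0, 0, 0, 0]]

R1 → 1/3·R1
R2 → R2 + 3·R1
R2 → 1/3·R2
R3 → R3 − R2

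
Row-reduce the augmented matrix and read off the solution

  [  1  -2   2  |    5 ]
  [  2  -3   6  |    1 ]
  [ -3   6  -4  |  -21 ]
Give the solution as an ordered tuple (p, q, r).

(5, -3, -3)

ρ2 -> ρ2 − 2·ρ1
  [  1  -2   2  |    5 ]
  [  0   1   2  |   -9 ]
  [ -3   6  -4  |  -21 ]
ρ3 -> ρ3 + 3·ρ1
  [ 1  -2  2  |   5 ]
  [ 0   1  2  |  -9 ]
  [ 0   0  2  |  -6 ]
ρ3 -> 1/2·ρ3
  [ 1  -2  2  |   5 ]
  [ 0   1  2  |  -9 ]
  [ 0   0  1  |  -3 ]
ρ2 -> ρ2 − 2·ρ3
  [ 1  -2  2  |   5 ]
  [ 0   1  0  |  -3 ]
  [ 0   0  1  |  -3 ]
ρ1 -> ρ1 − 2·ρ3
  [ 1  -2  0  |  11 ]
  [ 0   1  0  |  -3 ]
  [ 0   0  1  |  -3 ]
ρ1 -> ρ1 + 2·ρ2
  [ 1  0  0  |   5 ]
  [ 0  1  0  |  -3 ]
  [ 0  0  1  |  -3 ]
Reading off the last column: p = 5, q = -3, r = -3.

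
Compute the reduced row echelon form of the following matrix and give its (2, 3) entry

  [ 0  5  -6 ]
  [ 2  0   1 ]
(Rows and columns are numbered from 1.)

r1 ↔ r2
  [ 2  0   1 ]
  [ 0  5  -6 ]
r1 := 1/2·r1
  [ 1  0  1/2 ]
  [ 0  5   -6 ]
r2 := 1/5·r2
  [ 1  0   1/2 ]
  [ 0  1  -6/5 ]

-6/5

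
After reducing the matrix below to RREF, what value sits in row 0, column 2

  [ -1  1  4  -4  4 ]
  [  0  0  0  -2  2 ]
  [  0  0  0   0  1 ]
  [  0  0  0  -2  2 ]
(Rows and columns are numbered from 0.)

Multiply R1 by -1.
  [ 1  -1  -4   4  -4 ]
  [ 0   0   0  -2   2 ]
  [ 0   0   0   0   1 ]
  [ 0   0   0  -2   2 ]
Multiply R2 by -1/2.
  [ 1  -1  -4   4  -4 ]
  [ 0   0   0   1  -1 ]
  [ 0   0   0   0   1 ]
  [ 0   0   0  -2   2 ]
Add 2 times R2 to R4.
  [ 1  -1  -4  4  -4 ]
  [ 0   0   0  1  -1 ]
  [ 0   0   0  0   1 ]
  [ 0   0   0  0   0 ]
Add R3 to R2.
  [ 1  -1  -4  4  -4 ]
  [ 0   0   0  1   0 ]
  [ 0   0   0  0   1 ]
  [ 0   0   0  0   0 ]
Add 4 times R3 to R1.
  [ 1  -1  -4  4  0 ]
  [ 0   0   0  1  0 ]
  [ 0   0   0  0  1 ]
  [ 0   0   0  0  0 ]
Subtract 4 times R2 from R1.
  [ 1  -1  -4  0  0 ]
  [ 0   0   0  1  0 ]
  [ 0   0   0  0  1 ]
  [ 0   0   0  0  0 ]

-4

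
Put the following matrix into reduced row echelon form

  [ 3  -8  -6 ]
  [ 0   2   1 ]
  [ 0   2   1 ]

ρ1 -> 1/3·ρ1
  [ 1  -8/3  -2 ]
  [ 0     2   1 ]
  [ 0     2   1 ]
ρ2 -> 1/2·ρ2
  [ 1  -8/3   -2 ]
  [ 0     1  1/2 ]
  [ 0     2    1 ]
ρ3 -> ρ3 − 2·ρ2
  [ 1  -8/3   -2 ]
  [ 0     1  1/2 ]
  [ 0     0    0 ]
ρ1 -> ρ1 + 8/3·ρ2
  [ 1  0  -2/3 ]
  [ 0  1   1/2 ]
  [ 0  0     0 ]

[[1, 0, -2/3], [0, 1, 1/2], [0, 0, 0]]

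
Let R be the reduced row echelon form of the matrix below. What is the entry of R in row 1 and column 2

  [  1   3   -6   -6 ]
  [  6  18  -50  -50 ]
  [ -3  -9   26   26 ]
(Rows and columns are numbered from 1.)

R2 -> R2 − 6·R1
  [  1   3   -6   -6 ]
  [  0   0  -14  -14 ]
  [ -3  -9   26   26 ]
R3 -> R3 + 3·R1
  [ 1  3   -6   -6 ]
  [ 0  0  -14  -14 ]
  [ 0  0    8    8 ]
R2 -> -1/14·R2
  [ 1  3  -6  -6 ]
  [ 0  0   1   1 ]
  [ 0  0   8   8 ]
R3 -> R3 − 8·R2
  [ 1  3  -6  -6 ]
  [ 0  0   1   1 ]
  [ 0  0   0   0 ]
R1 -> R1 + 6·R2
  [ 1  3  0  0 ]
  [ 0  0  1  1 ]
  [ 0  0  0  0 ]

3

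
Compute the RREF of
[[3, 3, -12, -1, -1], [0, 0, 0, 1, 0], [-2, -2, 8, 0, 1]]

ρ1 := 1/3·ρ1
ρ3 := ρ3 + 2·ρ1
ρ3 := ρ3 + 2/3·ρ2
ρ3 := 3·ρ3
ρ1 := ρ1 + 1/3·ρ3
ρ1 := ρ1 + 1/3·ρ2

[[1, 1, -4, 0, 0], [0, 0, 0, 1, 0], [0, 0, 0, 0, 1]]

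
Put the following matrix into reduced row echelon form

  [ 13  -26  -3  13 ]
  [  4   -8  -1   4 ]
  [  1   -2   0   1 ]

ρ1 ← 1/13·ρ1
  [ 1  -2  -3/13  1 ]
  [ 4  -8     -1  4 ]
  [ 1  -2      0  1 ]
ρ2 ← ρ2 − 4·ρ1
  [ 1  -2  -3/13  1 ]
  [ 0   0  -1/13  0 ]
  [ 1  -2      0  1 ]
ρ3 ← ρ3 − ρ1
  [ 1  -2  -3/13  1 ]
  [ 0   0  -1/13  0 ]
  [ 0   0   3/13  0 ]
ρ2 ← -13·ρ2
  [ 1  -2  -3/13  1 ]
  [ 0   0      1  0 ]
  [ 0   0   3/13  0 ]
ρ3 ← ρ3 − 3/13·ρ2
  [ 1  -2  -3/13  1 ]
  [ 0   0      1  0 ]
  [ 0   0      0  0 ]
ρ1 ← ρ1 + 3/13·ρ2
  [ 1  -2  0  1 ]
  [ 0   0  1  0 ]
  [ 0   0  0  0 ]

[[1, -2, 0, 1], [0, 0, 1, 0], [0, 0, 0, 0]]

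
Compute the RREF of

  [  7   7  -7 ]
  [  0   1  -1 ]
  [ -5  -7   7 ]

R1 → 1/7·R1
  [  1   1  -1 ]
  [  0   1  -1 ]
  [ -5  -7   7 ]
R3 → R3 + 5·R1
  [ 1   1  -1 ]
  [ 0   1  -1 ]
  [ 0  -2   2 ]
R3 → R3 + 2·R2
  [ 1  1  -1 ]
  [ 0  1  -1 ]
  [ 0  0   0 ]
R1 → R1 − R2
  [ 1  0   0 ]
  [ 0  1  -1 ]
  [ 0  0   0 ]

[[1, 0, 0], [0, 1, -1], [0, 0, 0]]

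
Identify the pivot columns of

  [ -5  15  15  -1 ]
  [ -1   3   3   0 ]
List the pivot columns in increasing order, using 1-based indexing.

R1 → -1/5·R1
  [  1  -3  -3  1/5 ]
  [ -1   3   3    0 ]
R2 → R2 + R1
  [ 1  -3  -3  1/5 ]
  [ 0   0   0  1/5 ]
R2 → 5·R2
  [ 1  -3  -3  1/5 ]
  [ 0   0   0    1 ]
R1 → R1 − 1/5·R2
  [ 1  -3  -3  0 ]
  [ 0   0   0  1 ]
Pivot columns are the columns containing a leading 1.

1, 4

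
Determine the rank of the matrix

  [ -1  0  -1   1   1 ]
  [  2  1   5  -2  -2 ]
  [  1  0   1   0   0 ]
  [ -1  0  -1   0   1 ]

rank = 4

Multiply R1 by -1.
  [  1  0   1  -1  -1 ]
  [  2  1   5  -2  -2 ]
  [  1  0   1   0   0 ]
  [ -1  0  -1   0   1 ]
Subtract 2 times R1 from R2.
  [  1  0   1  -1  -1 ]
  [  0  1   3   0   0 ]
  [  1  0   1   0   0 ]
  [ -1  0  -1   0   1 ]
Subtract R1 from R3.
  [  1  0   1  -1  -1 ]
  [  0  1   3   0   0 ]
  [  0  0   0   1   1 ]
  [ -1  0  -1   0   1 ]
Add R1 to R4.
  [ 1  0  1  -1  -1 ]
  [ 0  1  3   0   0 ]
  [ 0  0  0   1   1 ]
  [ 0  0  0  -1   0 ]
Add R3 to R4.
  [ 1  0  1  -1  -1 ]
  [ 0  1  3   0   0 ]
  [ 0  0  0   1   1 ]
  [ 0  0  0   0   1 ]
Subtract R4 from R3.
  [ 1  0  1  -1  -1 ]
  [ 0  1  3   0   0 ]
  [ 0  0  0   1   0 ]
  [ 0  0  0   0   1 ]
Add R4 to R1.
  [ 1  0  1  -1  0 ]
  [ 0  1  3   0  0 ]
  [ 0  0  0   1  0 ]
  [ 0  0  0   0  1 ]
Add R3 to R1.
  [ 1  0  1  0  0 ]
  [ 0  1  3  0  0 ]
  [ 0  0  0  1  0 ]
  [ 0  0  0  0  1 ]
The reduced form has 4 nonzero rows.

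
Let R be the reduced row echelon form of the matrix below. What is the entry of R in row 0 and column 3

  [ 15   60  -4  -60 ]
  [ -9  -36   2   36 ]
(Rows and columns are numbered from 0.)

-4

r1 -> 1/15·r1
  [  1    4  -4/15  -4 ]
  [ -9  -36      2  36 ]
r2 -> r2 + 9·r1
  [ 1  4  -4/15  -4 ]
  [ 0  0   -2/5   0 ]
r2 -> -5/2·r2
  [ 1  4  -4/15  -4 ]
  [ 0  0      1   0 ]
r1 -> r1 + 4/15·r2
  [ 1  4  0  -4 ]
  [ 0  0  1   0 ]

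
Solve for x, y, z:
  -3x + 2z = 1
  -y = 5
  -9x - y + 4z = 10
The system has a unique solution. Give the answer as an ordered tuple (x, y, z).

(-1, -5, -1)

Form the augmented matrix and row-reduce:
  [ -3   0  2  |   1 ]
  [  0  -1  0  |   5 ]
  [ -9  -1  4  |  10 ]
R1 := -1/3·R1
  [  1   0  -2/3  |  -1/3 ]
  [  0  -1     0  |     5 ]
  [ -9  -1     4  |    10 ]
R3 := R3 + 9·R1
  [ 1   0  -2/3  |  -1/3 ]
  [ 0  -1     0  |     5 ]
  [ 0  -1    -2  |     7 ]
R2 := -1·R2
  [ 1   0  -2/3  |  -1/3 ]
  [ 0   1     0  |    -5 ]
  [ 0  -1    -2  |     7 ]
R3 := R3 + R2
  [ 1  0  -2/3  |  -1/3 ]
  [ 0  1     0  |    -5 ]
  [ 0  0    -2  |     2 ]
R3 := -1/2·R3
  [ 1  0  -2/3  |  -1/3 ]
  [ 0  1     0  |    -5 ]
  [ 0  0     1  |    -1 ]
R1 := R1 + 2/3·R3
  [ 1  0  0  |  -1 ]
  [ 0  1  0  |  -5 ]
  [ 0  0  1  |  -1 ]
Reading off the last column: x = -1, y = -5, z = -1.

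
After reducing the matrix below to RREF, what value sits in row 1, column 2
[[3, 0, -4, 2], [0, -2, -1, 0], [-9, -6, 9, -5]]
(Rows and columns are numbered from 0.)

R1 ← 1/3·R1
  [  1   0  -4/3  2/3 ]
  [  0  -2    -1    0 ]
  [ -9  -6     9   -5 ]
R3 ← R3 + 9·R1
  [ 1   0  -4/3  2/3 ]
  [ 0  -2    -1    0 ]
  [ 0  -6    -3    1 ]
R2 ← -1/2·R2
  [ 1   0  -4/3  2/3 ]
  [ 0   1   1/2    0 ]
  [ 0  -6    -3    1 ]
R3 ← R3 + 6·R2
  [ 1  0  -4/3  2/3 ]
  [ 0  1   1/2    0 ]
  [ 0  0     0    1 ]
R1 ← R1 − 2/3·R3
  [ 1  0  -4/3  0 ]
  [ 0  1   1/2  0 ]
  [ 0  0     0  1 ]

1/2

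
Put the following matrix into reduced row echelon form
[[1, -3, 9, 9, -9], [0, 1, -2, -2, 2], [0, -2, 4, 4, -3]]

R3 := R3 + 2·R2
  [ 1  -3   9   9  -9 ]
  [ 0   1  -2  -2   2 ]
  [ 0   0   0   0   1 ]
R2 := R2 − 2·R3
  [ 1  -3   9   9  -9 ]
  [ 0   1  -2  -2   0 ]
  [ 0   0   0   0   1 ]
R1 := R1 + 9·R3
  [ 1  -3   9   9  0 ]
  [ 0   1  -2  -2  0 ]
  [ 0   0   0   0  1 ]
R1 := R1 + 3·R2
  [ 1  0   3   3  0 ]
  [ 0  1  -2  -2  0 ]
  [ 0  0   0   0  1 ]

[[1, 0, 3, 3, 0], [0, 1, -2, -2, 0], [0, 0, 0, 0, 1]]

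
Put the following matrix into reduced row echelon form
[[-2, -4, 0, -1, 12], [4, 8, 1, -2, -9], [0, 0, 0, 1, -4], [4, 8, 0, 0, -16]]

[[1, 2, 0, 0, -4], [0, 0, 1, 0, -1], [0, 0, 0, 1, -4], [0, 0, 0, 0, 0]]

R1 ← -1/2·R1
R2 ← R2 − 4·R1
R4 ← R4 − 4·R1
R4 ← R4 + 2·R3
R2 ← R2 + 4·R3
R1 ← R1 − 1/2·R3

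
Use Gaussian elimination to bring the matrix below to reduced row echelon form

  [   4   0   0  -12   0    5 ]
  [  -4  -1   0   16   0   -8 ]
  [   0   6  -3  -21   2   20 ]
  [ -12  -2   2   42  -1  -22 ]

ρ1 → 1/4·ρ1
  [   1   0   0   -3   0  5/4 ]
  [  -4  -1   0   16   0   -8 ]
  [   0   6  -3  -21   2   20 ]
  [ -12  -2   2   42  -1  -22 ]
ρ2 → ρ2 + 4·ρ1
  [   1   0   0   -3   0  5/4 ]
  [   0  -1   0    4   0   -3 ]
  [   0   6  -3  -21   2   20 ]
  [ -12  -2   2   42  -1  -22 ]
ρ4 → ρ4 + 12·ρ1
  [ 1   0   0   -3   0  5/4 ]
  [ 0  -1   0    4   0   -3 ]
  [ 0   6  -3  -21   2   20 ]
  [ 0  -2   2    6  -1   -7 ]
ρ2 → -1·ρ2
  [ 1   0   0   -3   0  5/4 ]
  [ 0   1   0   -4   0    3 ]
  [ 0   6  -3  -21   2   20 ]
  [ 0  -2   2    6  -1   -7 ]
ρ3 → ρ3 − 6·ρ2
  [ 1   0   0  -3   0  5/4 ]
  [ 0   1   0  -4   0    3 ]
  [ 0   0  -3   3   2    2 ]
  [ 0  -2   2   6  -1   -7 ]
ρ4 → ρ4 + 2·ρ2
  [ 1  0   0  -3   0  5/4 ]
  [ 0  1   0  -4   0    3 ]
  [ 0  0  -3   3   2    2 ]
  [ 0  0   2  -2  -1   -1 ]
ρ3 → -1/3·ρ3
  [ 1  0  0  -3     0   5/4 ]
  [ 0  1  0  -4     0     3 ]
  [ 0  0  1  -1  -2/3  -2/3 ]
  [ 0  0  2  -2    -1    -1 ]
ρ4 → ρ4 − 2·ρ3
  [ 1  0  0  -3     0   5/4 ]
  [ 0  1  0  -4     0     3 ]
  [ 0  0  1  -1  -2/3  -2/3 ]
  [ 0  0  0   0   1/3   1/3 ]
ρ4 → 3·ρ4
  [ 1  0  0  -3     0   5/4 ]
  [ 0  1  0  -4     0     3 ]
  [ 0  0  1  -1  -2/3  -2/3 ]
  [ 0  0  0   0     1     1 ]
ρ3 → ρ3 + 2/3·ρ4
  [ 1  0  0  -3  0  5/4 ]
  [ 0  1  0  -4  0    3 ]
  [ 0  0  1  -1  0    0 ]
  [ 0  0  0   0  1    1 ]

[[1, 0, 0, -3, 0, 5/4], [0, 1, 0, -4, 0, 3], [0, 0, 1, -1, 0, 0], [0, 0, 0, 0, 1, 1]]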